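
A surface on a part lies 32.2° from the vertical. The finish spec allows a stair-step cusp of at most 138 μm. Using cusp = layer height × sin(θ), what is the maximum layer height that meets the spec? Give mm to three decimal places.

0.259 mm

sin(32.2°) = 0.5329; t_max = 0.138/0.5329 = 0.259 mm.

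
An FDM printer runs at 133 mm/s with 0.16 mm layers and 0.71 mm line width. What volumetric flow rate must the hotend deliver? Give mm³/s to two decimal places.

15.11

A = 0.16 × 0.71, so 0.1136 mm².
Q = v·A = 133 × 0.1136 = 15.11 mm³/s.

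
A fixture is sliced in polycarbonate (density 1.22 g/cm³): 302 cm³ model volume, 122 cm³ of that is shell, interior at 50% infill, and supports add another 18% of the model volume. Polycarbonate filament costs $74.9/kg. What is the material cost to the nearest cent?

$24.34

Volume inside the shell: 302 − 122 → 180 cm³.
Infill volume = 0.50 × 180 = 90 cm³.
Support: 0.18 × 302 → 54.36 cm³.
Total printed volume: 122 + 90 + 54.36 → 266.36 cm³.
Mass: 266.36 × 1.22 → 324.9592 g.
At $74.9/kg: 324.9592/1000 × 74.9 = $24.34.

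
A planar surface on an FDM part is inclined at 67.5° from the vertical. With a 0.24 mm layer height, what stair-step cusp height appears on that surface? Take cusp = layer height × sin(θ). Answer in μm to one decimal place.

h_c = t·sin θ = 0.24 × 0.9239 = 0.221736 mm (221.7 μm).

221.7 μm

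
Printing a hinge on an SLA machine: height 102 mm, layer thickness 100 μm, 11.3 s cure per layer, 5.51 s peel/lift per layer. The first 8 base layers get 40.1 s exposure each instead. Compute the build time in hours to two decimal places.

Layers = ⌈102/0.1⌉ = 1020.
Base layers: 8 × (40.1 + 5.51) → 364.88 s.
Normal layers: 1012 × (11.3 + 5.51) → 17011.72 s.
Sum: 364.88 + 17011.72 = 17376.6 s → 4.83 hours.

4.83 hours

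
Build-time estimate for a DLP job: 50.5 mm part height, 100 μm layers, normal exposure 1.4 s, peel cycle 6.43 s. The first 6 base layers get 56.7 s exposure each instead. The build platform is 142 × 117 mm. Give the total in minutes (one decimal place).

71.4 minutes

Number of layers: 50.5 / 0.1 → 505 (rounded up).
Base layers = 6 × (56.7 + 6.43) = 378.78 s.
Regular layers: 499 × (1.4 + 6.43) → 3907.17 s.
Sum: 378.78 + 3907.17 = 4285.95 s → 71.4 minutes.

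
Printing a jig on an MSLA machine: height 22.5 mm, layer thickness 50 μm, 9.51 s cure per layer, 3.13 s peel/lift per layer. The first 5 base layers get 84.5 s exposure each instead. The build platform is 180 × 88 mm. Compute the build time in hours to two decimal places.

Number of layers: 22.5 / 0.05 → 450 (rounded up).
Base layers = 5 × (84.5 + 3.13) = 438.15 s.
Normal layers = 445 × (9.51 + 3.13), so 5624.8 s.
Total = 438.15 + 5624.8 = 6062.95 s = 1.68 hours.

1.68 hours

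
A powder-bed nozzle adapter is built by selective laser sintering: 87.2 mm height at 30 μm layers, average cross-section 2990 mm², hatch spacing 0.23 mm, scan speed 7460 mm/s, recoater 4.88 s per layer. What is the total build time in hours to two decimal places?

5.35 hours

Number of layers: 87.2 / 0.03 → 2907 (rounded up).
Per-layer scan distance = 2990 / 0.23 = 13000 mm.
Laser time per layer = 13000 / 7460, so 1.7426 s.
Time per layer = 1.7426 + 4.88, so 6.6226 s.
Build time = 2907 × 6.6226 = 19251.8982 s = 5.35 hours.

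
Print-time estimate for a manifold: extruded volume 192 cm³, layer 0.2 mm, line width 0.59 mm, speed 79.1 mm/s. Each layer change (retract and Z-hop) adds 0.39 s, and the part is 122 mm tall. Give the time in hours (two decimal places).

5.78 hours

Bead cross-section: 0.2 × 0.59 → 0.118 mm².
Total extruded path = 192000/0.118 = 1627118.6 mm.
Time extruding = 1627118.6 / 79.1, so 20570.4 s.
Layers = ⌈122/0.2⌉ = 610.
Non-print overhead: 610 × 0.39 → 237.9 s.
Altogether 20570.4 + 237.9 = 20808.3 s, i.e. 5.78 hours.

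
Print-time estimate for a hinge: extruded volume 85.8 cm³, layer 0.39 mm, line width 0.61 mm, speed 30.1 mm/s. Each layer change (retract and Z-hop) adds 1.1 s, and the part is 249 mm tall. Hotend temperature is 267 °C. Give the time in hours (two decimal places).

Bead cross-section = 0.39 × 0.61, so 0.2379 mm².
Toolpath length = 85.8 cm³ / 0.2379 mm² = 85800 / 0.2379 = 360655.7 mm.
Print-move time = 360655.7 / 30.1, so 11981.9 s.
Layers = ⌈249/0.39⌉ = 639.
Layer-change overhead = 639 × 1.1, so 702.9 s.
Altogether 11981.9 + 702.9 = 12684.8 s, i.e. 3.52 hours.

3.52 hours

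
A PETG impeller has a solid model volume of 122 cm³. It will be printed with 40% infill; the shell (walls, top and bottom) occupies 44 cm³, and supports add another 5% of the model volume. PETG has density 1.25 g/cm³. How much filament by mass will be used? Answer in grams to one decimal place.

Volume inside the shell: 122 − 44 → 78 cm³.
Infill volume = 0.40 × 78 = 31.2 cm³.
Support: 0.05 × 122 → 6.1 cm³.
Deposited volume = 44 + 31.2 + 6.1, so 81.3 cm³.
Mass = 81.3 × 1.25 = 101.625 g.

101.6 g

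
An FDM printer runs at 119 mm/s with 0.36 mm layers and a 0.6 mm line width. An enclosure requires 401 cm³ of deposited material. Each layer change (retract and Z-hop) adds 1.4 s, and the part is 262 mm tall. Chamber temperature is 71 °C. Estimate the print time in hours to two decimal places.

4.62 hours

Extrusion cross-section = 0.36 × 0.6, so 0.216 mm².
Path length: 401000 mm³ / 0.216 mm² → 1856481.5 mm.
Print-move time = 1856481.5 / 119 = 15600.7 s.
Layer count = ceil(262 / 0.36) = 728.
Layer-change overhead: 728 × 1.4 → 1019.2 s.
Total = 15600.7 + 1019.2 = 16619.9 s = 4.62 hours.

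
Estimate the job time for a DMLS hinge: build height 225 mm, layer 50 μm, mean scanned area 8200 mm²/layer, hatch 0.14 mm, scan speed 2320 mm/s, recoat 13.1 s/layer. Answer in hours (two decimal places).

47.93 hours

Layer count = ceil(225 / 0.05) = 4500.
Hatch length per layer = 8200 / 0.14, so 58571.4 mm.
Scan time per layer: 58571.4 / 2320 → 25.2463 s.
Time per layer = 25.2463 + 13.1 = 38.3463 s.
4500 layers × 38.3463 s/layer = 172558.35 s, i.e. 47.93 hours.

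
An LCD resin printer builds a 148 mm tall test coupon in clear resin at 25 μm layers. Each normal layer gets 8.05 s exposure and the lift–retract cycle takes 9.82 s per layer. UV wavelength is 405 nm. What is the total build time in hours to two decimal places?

Layers = ⌈148/0.025⌉ = 5920.
Each layer takes = 8.05 + 9.82 = 17.87 s.
Total = 5920 × 17.87 = 105790.4 s = 29.39 hours.

29.39 hours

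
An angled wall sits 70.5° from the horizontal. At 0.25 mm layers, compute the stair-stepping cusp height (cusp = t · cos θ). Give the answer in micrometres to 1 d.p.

83.5 μm

h_c = t·cos θ = 0.25 × 0.3338 = 0.08345 mm (83.5 μm).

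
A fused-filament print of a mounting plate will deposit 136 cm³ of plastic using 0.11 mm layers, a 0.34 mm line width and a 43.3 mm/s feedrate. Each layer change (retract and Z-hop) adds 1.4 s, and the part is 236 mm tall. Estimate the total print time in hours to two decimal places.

24.16 hours

Extrusion cross-section = 0.11 × 0.34, so 0.0374 mm².
Toolpath length = 136 cm³ / 0.0374 mm² = 136000 / 0.0374 = 3636363.6 mm.
Extrusion time = 3636363.6 / 43.3, so 83980.7 s.
Layers = ⌈236/0.11⌉ = 2146.
Z-hop total = 2146 × 1.4, so 3004.4 s.
Total = 83980.7 + 3004.4 = 86985.1 s = 24.16 hours.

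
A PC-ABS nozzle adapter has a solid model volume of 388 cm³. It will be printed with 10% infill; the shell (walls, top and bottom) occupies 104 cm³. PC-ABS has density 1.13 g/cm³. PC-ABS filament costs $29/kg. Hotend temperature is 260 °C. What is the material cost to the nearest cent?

Infill region = 388 − 104 = 284 cm³.
Deposited infill = 0.10 × 284, so 28.4 cm³.
Total printed volume: 104 + 28.4 → 132.4 cm³.
Mass = 132.4 × 1.13 = 149.612 g.
At $29/kg: 149.612/1000 × 29 = $4.34.

$4.34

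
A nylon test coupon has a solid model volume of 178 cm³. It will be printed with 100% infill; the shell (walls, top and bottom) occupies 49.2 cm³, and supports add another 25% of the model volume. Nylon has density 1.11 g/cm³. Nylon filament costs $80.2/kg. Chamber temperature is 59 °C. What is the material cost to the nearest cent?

Infill region: 178 − 49.2 → 128.8 cm³.
Deposited infill = 1.00 × 128.8 = 128.8 cm³.
Support = 0.25 × 178 = 44.5 cm³.
Deposited volume = 49.2 + 128.8 + 44.5 = 222.5 cm³.
Mass: 222.5 × 1.11 → 246.975 g.
Cost = 246.975 g / 1000 × $80.2/kg = $19.81.

$19.81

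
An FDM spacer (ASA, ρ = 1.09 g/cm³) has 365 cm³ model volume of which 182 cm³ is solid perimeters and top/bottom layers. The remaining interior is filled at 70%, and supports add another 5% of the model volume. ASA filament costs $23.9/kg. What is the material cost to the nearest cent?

$8.55

Infill region = 365 − 182 = 183 cm³.
Deposited infill: 0.70 × 183 → 128.1 cm³.
Support: 0.05 × 365 → 18.25 cm³.
Total extruded = 182 + 128.1 + 18.25 = 328.35 cm³.
Mass: 328.35 × 1.09 → 357.9015 g.
Cost = 357.9015 g / 1000 × $23.9/kg = $8.55.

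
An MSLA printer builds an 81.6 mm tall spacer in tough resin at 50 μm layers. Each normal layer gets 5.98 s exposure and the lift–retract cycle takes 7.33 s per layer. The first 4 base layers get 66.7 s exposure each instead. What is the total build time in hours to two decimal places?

6.10 hours

Number of layers: 81.6 / 0.05 → 1632 (rounded up).
Burn-in layers = 4 × (66.7 + 7.33) = 296.12 s.
Normal layers: 1628 × (5.98 + 7.33) → 21668.68 s.
Sum: 296.12 + 21668.68 = 21964.8 s → 6.10 hours.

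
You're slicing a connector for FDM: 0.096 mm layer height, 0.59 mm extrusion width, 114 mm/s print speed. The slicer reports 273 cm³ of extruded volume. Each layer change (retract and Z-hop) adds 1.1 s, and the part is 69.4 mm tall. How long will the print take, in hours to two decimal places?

Bead cross-section = 0.096 × 0.59, so 0.05664 mm².
Path length: 273000 mm³ / 0.05664 mm² → 4819915.3 mm.
Time extruding = 4819915.3 / 114 = 42280 s.
Layers = ⌈69.4/0.096⌉ = 723.
Layer-change overhead: 723 × 1.1 → 795.3 s.
Altogether 42280 + 795.3 = 43075.3 s, i.e. 11.97 hours.

11.97 hours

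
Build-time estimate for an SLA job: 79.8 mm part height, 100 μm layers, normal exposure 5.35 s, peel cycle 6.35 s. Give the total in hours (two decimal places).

Number of layers: 79.8 / 0.1 → 798 (rounded up).
Per-layer time = 5.35 + 6.35, so 11.7 s.
Build time: 798 × 11.7 s = 9336.6 s, i.e. 2.59 hours.

2.59 hours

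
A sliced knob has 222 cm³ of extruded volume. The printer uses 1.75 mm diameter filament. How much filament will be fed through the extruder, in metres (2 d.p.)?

92.30 m

A = π r² = π × 0.875² = 2.4053 mm².
Length = 222 cm³ / 2.4053 mm² = 222000 / 2.4053 = 92296.18 mm = 92.30 m.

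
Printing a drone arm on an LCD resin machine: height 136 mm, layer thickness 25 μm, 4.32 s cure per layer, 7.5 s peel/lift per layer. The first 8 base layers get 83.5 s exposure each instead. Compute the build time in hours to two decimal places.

18.04 hours

Number of layers: 136 / 0.025 → 5440 (rounded up).
Bottom layers = 8 × (83.5 + 7.5), so 728 s.
Remaining layers = 5432 × (4.32 + 7.5), so 64206.24 s.
Sum: 728 + 64206.24 = 64934.24 s → 18.04 hours.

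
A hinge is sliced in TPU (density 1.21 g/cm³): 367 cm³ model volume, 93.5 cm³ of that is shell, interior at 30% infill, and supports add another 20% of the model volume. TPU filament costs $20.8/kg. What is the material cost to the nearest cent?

Volume inside the shell = 367 − 93.5, so 273.5 cm³.
Infill volume: 0.30 × 273.5 → 82.05 cm³.
Support = 0.20 × 367, so 73.4 cm³.
Deposited volume: 93.5 + 82.05 + 73.4 → 248.95 cm³.
Mass: 248.95 × 1.21 → 301.2295 g.
Cost = 301.2295 g / 1000 × $20.8/kg = $6.27.

$6.27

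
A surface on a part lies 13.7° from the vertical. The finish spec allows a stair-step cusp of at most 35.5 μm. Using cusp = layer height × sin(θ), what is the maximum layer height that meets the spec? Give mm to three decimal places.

0.150 mm

t = h_c / sin θ = 0.0355 / 0.2368 = 0.150 mm.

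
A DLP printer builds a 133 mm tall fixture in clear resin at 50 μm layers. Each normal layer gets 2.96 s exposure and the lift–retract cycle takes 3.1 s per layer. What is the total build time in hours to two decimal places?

4.48 hours

Layer count = ceil(133 / 0.05) = 2660.
Per-layer time = 2.96 + 3.1 = 6.06 s.
Total = 2660 × 6.06 = 16119.6 s = 4.48 hours.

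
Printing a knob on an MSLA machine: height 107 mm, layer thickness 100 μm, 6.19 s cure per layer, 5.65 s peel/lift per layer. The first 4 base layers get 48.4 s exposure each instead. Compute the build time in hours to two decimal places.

Layers = ⌈107/0.1⌉ = 1070.
Base layers = 4 × (48.4 + 5.65) = 216.2 s.
Regular layers = 1066 × (6.19 + 5.65) = 12621.44 s.
Total = 216.2 + 12621.44 = 12837.64 s = 3.57 hours.

3.57 hours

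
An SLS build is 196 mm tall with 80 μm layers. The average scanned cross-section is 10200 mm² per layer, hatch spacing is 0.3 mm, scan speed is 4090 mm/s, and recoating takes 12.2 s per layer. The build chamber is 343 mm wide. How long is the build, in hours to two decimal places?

Layer count = ceil(196 / 0.08) = 2450.
Hatch length per layer = 10200 / 0.3 = 34000 mm.
Scan time per layer = 34000 / 4090, so 8.313 s.
Time per layer = 8.313 + 12.2, so 20.513 s.
Total: 2450 × 20.513 s = 50256.85 s → 13.96 hours.

13.96 hours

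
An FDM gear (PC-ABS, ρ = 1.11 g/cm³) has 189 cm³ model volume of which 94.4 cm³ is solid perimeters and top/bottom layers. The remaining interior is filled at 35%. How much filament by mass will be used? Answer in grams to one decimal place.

Volume inside the shell = 189 − 94.4, so 94.6 cm³.
Deposited infill: 0.35 × 94.6 → 33.11 cm³.
Total printed volume = 94.4 + 33.11, so 127.51 cm³.
Mass: 127.51 × 1.11 → 141.5361 g.

141.5 g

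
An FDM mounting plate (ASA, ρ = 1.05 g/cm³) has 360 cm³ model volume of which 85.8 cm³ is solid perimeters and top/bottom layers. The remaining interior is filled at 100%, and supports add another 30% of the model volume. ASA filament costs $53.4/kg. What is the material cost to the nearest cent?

Infill region: 360 − 85.8 → 274.2 cm³.
Infill deposited: 1.00 × 274.2 → 274.2 cm³.
Support: 0.30 × 360 → 108 cm³.
Deposited volume: 85.8 + 274.2 + 108 → 468 cm³.
Mass = 468 × 1.05 = 491.4 g.
At $53.4/kg: 491.4/1000 × 53.4 = $26.24.

$26.24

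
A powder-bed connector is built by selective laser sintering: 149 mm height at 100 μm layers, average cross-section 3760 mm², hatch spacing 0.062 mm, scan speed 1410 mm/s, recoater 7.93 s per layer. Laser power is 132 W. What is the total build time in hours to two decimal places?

Number of layers: 149 / 0.1 → 1490 (rounded up).
Hatch length per layer = 3760 / 0.062 = 60645.2 mm.
Scan time per layer: 60645.2 / 1410 → 43.0108 s.
Layer cycle = 43.0108 + 7.93 = 50.9408 s.
Build time = 1490 × 50.9408 = 75901.792 s = 21.08 hours.

21.08 hours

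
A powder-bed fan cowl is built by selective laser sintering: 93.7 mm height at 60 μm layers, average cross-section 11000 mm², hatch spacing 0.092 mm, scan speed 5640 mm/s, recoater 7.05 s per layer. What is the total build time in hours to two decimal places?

Layer count = ceil(93.7 / 0.06) = 1562.
Per-layer scan distance = 11000 / 0.092 = 119565.2 mm.
Scan time per layer = 119565.2 / 5640, so 21.1995 s.
Time per layer = 21.1995 + 7.05 = 28.2495 s.
Total: 1562 × 28.2495 s = 44125.719 s → 12.26 hours.

12.26 hours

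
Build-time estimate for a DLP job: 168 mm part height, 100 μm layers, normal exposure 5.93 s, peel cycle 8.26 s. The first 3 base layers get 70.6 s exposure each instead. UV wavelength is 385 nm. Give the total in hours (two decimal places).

Number of layers: 168 / 0.1 → 1680 (rounded up).
Burn-in layers = 3 × (70.6 + 8.26) = 236.58 s.
Remaining layers = 1677 × (5.93 + 8.26) = 23796.63 s.
Total = 236.58 + 23796.63 = 24033.21 s = 6.68 hours.

6.68 hours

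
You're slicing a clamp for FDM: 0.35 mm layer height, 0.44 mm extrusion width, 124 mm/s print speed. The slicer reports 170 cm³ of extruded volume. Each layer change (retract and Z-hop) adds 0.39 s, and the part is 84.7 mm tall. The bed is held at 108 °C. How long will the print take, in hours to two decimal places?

2.50 hours

Line area: 0.35 × 0.44 → 0.154 mm².
Total extruded path = 170000/0.154 = 1103896.1 mm.
Print-move time = 1103896.1 / 124, so 8902.4 s.
Layer count = ceil(84.7 / 0.35) = 242.
Z-hop total = 242 × 0.39 = 94.38 s.
Total = 8902.4 + 94.38 = 8996.78 s = 2.50 hours.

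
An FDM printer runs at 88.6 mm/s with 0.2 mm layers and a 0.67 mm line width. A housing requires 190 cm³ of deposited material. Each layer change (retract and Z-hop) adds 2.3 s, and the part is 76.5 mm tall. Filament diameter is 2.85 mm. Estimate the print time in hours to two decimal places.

4.69 hours

Line area: 0.2 × 0.67 → 0.134 mm².
Path length: 190000 mm³ / 0.134 mm² → 1417910.4 mm.
Time extruding: 1417910.4 / 88.6 → 16003.5 s.
Layer count = ceil(76.5 / 0.2) = 383.
Z-hop total = 383 × 2.3, so 880.9 s.
Altogether 16003.5 + 880.9 = 16884.4 s, i.e. 4.69 hours.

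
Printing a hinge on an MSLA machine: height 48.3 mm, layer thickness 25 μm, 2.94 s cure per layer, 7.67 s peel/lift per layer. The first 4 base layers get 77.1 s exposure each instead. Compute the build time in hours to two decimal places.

5.78 hours

Layers = ⌈48.3/0.025⌉ = 1932.
Bottom layers = 4 × (77.1 + 7.67), so 339.08 s.
Normal layers = 1928 × (2.94 + 7.67), so 20456.08 s.
Sum: 339.08 + 20456.08 = 20795.16 s → 5.78 hours.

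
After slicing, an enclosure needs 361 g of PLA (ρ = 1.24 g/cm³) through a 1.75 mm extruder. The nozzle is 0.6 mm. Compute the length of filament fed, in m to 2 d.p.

Volume = 361 g / 1.24 g·cm⁻³ = 291.129 cm³ = 291129 mm³.
Cross-section of 1.75 mm filament: π·(1.75/2)² = 2.4053 mm².
L = V/A = 291129/2.4053 = 121036.46 mm → 121.04 m.

121.04 m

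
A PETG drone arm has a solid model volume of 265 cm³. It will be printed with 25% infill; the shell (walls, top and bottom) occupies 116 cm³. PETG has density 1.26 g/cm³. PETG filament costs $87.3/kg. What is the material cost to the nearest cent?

$16.86

Volume inside the shell = 265 − 116, so 149 cm³.
Deposited infill = 0.25 × 149 = 37.25 cm³.
Total extruded: 116 + 37.25 → 153.25 cm³.
Mass = 153.25 × 1.26, so 193.095 g.
At $87.3/kg: 193.095/1000 × 87.3 = $16.86.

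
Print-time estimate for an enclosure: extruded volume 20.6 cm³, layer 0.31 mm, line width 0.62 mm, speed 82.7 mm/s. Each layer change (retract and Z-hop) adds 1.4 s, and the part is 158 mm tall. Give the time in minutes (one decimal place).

33.5 minutes

Line area = 0.31 × 0.62, so 0.1922 mm².
Total extruded path = 20600/0.1922 = 107180 mm.
Print-move time: 107180 / 82.7 → 1296 s.
Layers = ⌈158/0.31⌉ = 510.
Z-hop total = 510 × 1.4, so 714 s.
Altogether 1296 + 714 = 2010 s, i.e. 33.5 minutes.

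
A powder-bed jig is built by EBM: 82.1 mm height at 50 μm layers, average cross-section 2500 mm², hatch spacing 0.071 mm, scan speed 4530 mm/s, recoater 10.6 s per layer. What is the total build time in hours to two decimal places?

8.38 hours

Layers = ⌈82.1/0.05⌉ = 1642.
Per-layer scan distance = 2500 / 0.071 = 35211.3 mm.
Per-layer scan time = 35211.3 / 4530, so 7.7729 s.
Layer cycle = 7.7729 + 10.6, so 18.3729 s.
Build time = 1642 × 18.3729 = 30168.3018 s = 8.38 hours.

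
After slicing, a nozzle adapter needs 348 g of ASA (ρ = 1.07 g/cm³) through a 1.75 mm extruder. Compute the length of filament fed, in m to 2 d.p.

Extruded volume: 348/1.07 = 325.2336 cm³ (325233.6 mm³).
Filament cross-section = π × (1.75/2)² = 2.4053 mm².
Length = 325233.6 / 2.4053 = 135215.4 mm = 135.22 m.

135.22 m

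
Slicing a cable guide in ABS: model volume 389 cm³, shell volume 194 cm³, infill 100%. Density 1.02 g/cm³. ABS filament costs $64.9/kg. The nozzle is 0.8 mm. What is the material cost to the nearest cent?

Volume inside the shell = 389 − 194 = 195 cm³.
Deposited infill = 1.00 × 195, so 195 cm³.
Total extruded = 194 + 195 = 389 cm³.
Mass: 389 × 1.02 → 396.78 g.
At $64.9/kg: 396.78/1000 × 64.9 = $25.75.

$25.75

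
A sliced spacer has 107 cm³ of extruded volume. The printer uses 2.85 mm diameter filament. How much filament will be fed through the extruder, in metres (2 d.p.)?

A = π r² = π × 1.425² = 6.3794 mm².
L = 107000 mm³ / 6.3794 mm² = 16772.74 mm, i.e. 16.77 m.

16.77 m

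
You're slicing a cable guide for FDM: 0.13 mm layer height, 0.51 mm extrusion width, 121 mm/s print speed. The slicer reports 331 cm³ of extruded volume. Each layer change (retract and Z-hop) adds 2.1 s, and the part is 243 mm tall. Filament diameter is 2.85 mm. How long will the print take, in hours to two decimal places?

Extrusion cross-section = 0.13 × 0.51 = 0.0663 mm².
Toolpath length = 331 cm³ / 0.0663 mm² = 331000 / 0.0663 = 4992458.5 mm.
Extrusion time = 4992458.5 / 121 = 41260 s.
Number of layers: 243 / 0.13 → 1870 (rounded up).
Layer-change overhead = 1870 × 2.1, so 3927 s.
Altogether 41260 + 3927 = 45187 s, i.e. 12.55 hours.

12.55 hours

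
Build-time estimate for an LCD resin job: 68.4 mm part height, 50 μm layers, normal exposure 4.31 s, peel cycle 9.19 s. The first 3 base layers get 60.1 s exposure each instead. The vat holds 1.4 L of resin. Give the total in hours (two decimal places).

5.18 hours

Layers = ⌈68.4/0.05⌉ = 1368.
Burn-in layers = 3 × (60.1 + 9.19) = 207.87 s.
Regular layers = 1365 × (4.31 + 9.19) = 18427.5 s.
Sum: 207.87 + 18427.5 = 18635.37 s → 5.18 hours.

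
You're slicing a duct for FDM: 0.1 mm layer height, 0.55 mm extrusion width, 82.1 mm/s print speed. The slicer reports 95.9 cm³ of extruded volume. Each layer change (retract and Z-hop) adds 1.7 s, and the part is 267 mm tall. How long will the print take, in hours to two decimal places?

Line area = 0.1 × 0.55 = 0.055 mm².
Toolpath length = 95.9 cm³ / 0.055 mm² = 95900 / 0.055 = 1743636.4 mm.
Extrusion time: 1743636.4 / 82.1 → 21238 s.
Layers = ⌈267/0.1⌉ = 2670.
Z-hop total = 2670 × 1.7 = 4539 s.
Altogether 21238 + 4539 = 25777 s, i.e. 7.16 hours.

7.16 hours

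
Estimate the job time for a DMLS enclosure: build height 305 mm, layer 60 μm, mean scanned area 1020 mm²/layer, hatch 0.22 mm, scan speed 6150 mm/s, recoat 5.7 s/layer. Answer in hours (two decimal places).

9.11 hours

Layer count = ceil(305 / 0.06) = 5084.
Scan path per layer: 1020 / 0.22 → 4636.4 mm.
Laser time per layer: 4636.4 / 6150 → 0.7539 s.
Per-layer time: 0.7539 + 5.7 → 6.4539 s.
5084 layers × 6.4539 s/layer = 32811.6276 s, i.e. 9.11 hours.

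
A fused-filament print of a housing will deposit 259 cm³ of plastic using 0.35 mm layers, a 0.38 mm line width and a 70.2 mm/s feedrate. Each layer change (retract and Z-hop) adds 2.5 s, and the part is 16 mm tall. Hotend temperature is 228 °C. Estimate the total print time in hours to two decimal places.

7.74 hours

Bead cross-section = 0.35 × 0.38 = 0.133 mm².
Total extruded path = 259000/0.133 = 1947368.4 mm.
Print-move time = 1947368.4 / 70.2 = 27740.3 s.
Number of layers: 16 / 0.35 → 46 (rounded up).
Non-print overhead: 46 × 2.5 → 115 s.
Total = 27740.3 + 115 = 27855.3 s = 7.74 hours.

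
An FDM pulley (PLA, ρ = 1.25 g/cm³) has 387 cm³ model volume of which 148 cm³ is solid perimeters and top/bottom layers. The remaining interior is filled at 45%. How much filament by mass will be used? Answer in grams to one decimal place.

Interior volume = 387 − 148, so 239 cm³.
Infill deposited = 0.45 × 239, so 107.55 cm³.
Deposited volume = 148 + 107.55 = 255.55 cm³.
Mass: 255.55 × 1.25 → 319.4375 g.

319.4 g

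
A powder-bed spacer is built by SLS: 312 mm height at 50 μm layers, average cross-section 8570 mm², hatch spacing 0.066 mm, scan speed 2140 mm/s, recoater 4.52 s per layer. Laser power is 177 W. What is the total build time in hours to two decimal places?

113.01 hours

Number of layers: 312 / 0.05 → 6240 (rounded up).
Hatch length per layer: 8570 / 0.066 → 129848.5 mm.
Per-layer scan time = 129848.5 / 2140, so 60.6769 s.
Layer cycle: 60.6769 + 4.52 → 65.1969 s.
6240 layers × 65.1969 s/layer = 406828.656 s, i.e. 113.01 hours.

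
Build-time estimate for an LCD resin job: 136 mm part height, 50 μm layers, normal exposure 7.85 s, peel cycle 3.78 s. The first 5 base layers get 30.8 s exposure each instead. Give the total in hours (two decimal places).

8.82 hours

Layers = ⌈136/0.05⌉ = 2720.
Base layers: 5 × (30.8 + 3.78) → 172.9 s.
Regular layers = 2715 × (7.85 + 3.78) = 31575.45 s.
Total = 172.9 + 31575.45 = 31748.35 s = 8.82 hours.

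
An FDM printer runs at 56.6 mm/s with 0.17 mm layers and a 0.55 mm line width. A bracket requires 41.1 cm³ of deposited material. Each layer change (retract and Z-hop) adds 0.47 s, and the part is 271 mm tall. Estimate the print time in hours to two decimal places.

Bead cross-section = 0.17 × 0.55 = 0.0935 mm².
Path length: 41100 mm³ / 0.0935 mm² → 439572.2 mm.
Print-move time = 439572.2 / 56.6 = 7766.3 s.
Layers = ⌈271/0.17⌉ = 1595.
Non-print overhead = 1595 × 0.47 = 749.65 s.
Altogether 7766.3 + 749.65 = 8515.95 s, i.e. 2.37 hours.

2.37 hours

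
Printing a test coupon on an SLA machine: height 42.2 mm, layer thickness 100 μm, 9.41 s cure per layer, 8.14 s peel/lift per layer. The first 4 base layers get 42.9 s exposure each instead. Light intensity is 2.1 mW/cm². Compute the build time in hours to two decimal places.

Number of layers: 42.2 / 0.1 → 422 (rounded up).
Bottom layers = 4 × (42.9 + 8.14) = 204.16 s.
Remaining layers = 418 × (9.41 + 8.14), so 7335.9 s.
Sum: 204.16 + 7335.9 = 7540.06 s → 2.09 hours.

2.09 hours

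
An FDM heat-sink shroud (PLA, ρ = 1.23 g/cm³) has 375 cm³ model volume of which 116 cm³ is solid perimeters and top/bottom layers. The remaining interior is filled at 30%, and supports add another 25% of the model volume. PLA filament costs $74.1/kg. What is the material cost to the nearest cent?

Interior volume: 375 − 116 → 259 cm³.
Deposited infill: 0.30 × 259 → 77.7 cm³.
Support: 0.25 × 375 → 93.75 cm³.
Total extruded = 116 + 77.7 + 93.75, so 287.45 cm³.
Mass = 287.45 × 1.23, so 353.5635 g.
Cost = 353.5635 g / 1000 × $74.1/kg = $26.20.

$26.20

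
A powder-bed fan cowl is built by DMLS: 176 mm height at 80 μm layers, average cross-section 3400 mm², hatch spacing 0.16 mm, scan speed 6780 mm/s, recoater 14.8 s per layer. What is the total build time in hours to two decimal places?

10.96 hours

Layer count = ceil(176 / 0.08) = 2200.
Scan path per layer = 3400 / 0.16 = 21250 mm.
Per-layer scan time = 21250 / 6780, so 3.1342 s.
Layer cycle = 3.1342 + 14.8 = 17.9342 s.
Build time = 2200 × 17.9342 = 39455.24 s = 10.96 hours.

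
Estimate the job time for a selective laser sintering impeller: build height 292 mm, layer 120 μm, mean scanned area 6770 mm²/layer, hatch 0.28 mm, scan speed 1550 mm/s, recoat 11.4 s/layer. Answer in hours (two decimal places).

18.25 hours

Layers = ⌈292/0.12⌉ = 2434.
Hatch length per layer: 6770 / 0.28 → 24178.6 mm.
Laser time per layer = 24178.6 / 1550 = 15.5991 s.
Time per layer: 15.5991 + 11.4 → 26.9991 s.
2434 layers × 26.9991 s/layer = 65715.8094 s, i.e. 18.25 hours.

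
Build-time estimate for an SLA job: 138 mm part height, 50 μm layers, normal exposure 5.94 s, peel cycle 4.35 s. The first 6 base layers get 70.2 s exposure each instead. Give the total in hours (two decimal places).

Layer count = ceil(138 / 0.05) = 2760.
Burn-in layers = 6 × (70.2 + 4.35), so 447.3 s.
Regular layers = 2754 × (5.94 + 4.35) = 28338.66 s.
Sum: 447.3 + 28338.66 = 28785.96 s → 8.00 hours.

8.00 hours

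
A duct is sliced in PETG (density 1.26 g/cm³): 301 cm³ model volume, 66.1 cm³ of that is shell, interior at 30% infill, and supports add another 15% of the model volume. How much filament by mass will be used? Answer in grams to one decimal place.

229.0 g

Infill region = 301 − 66.1, so 234.9 cm³.
Infill deposited = 0.30 × 234.9 = 70.47 cm³.
Support = 0.15 × 301 = 45.15 cm³.
Total printed volume: 66.1 + 70.47 + 45.15 → 181.72 cm³.
Mass = 181.72 × 1.26 = 228.9672 g.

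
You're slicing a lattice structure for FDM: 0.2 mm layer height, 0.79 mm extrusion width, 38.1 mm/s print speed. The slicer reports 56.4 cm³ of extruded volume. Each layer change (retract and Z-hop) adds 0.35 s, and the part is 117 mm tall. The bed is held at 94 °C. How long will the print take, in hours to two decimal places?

2.66 hours

Bead cross-section: 0.2 × 0.79 → 0.158 mm².
Toolpath length = 56.4 cm³ / 0.158 mm² = 56400 / 0.158 = 356962 mm.
Time extruding = 356962 / 38.1 = 9369.1 s.
Layers = ⌈117/0.2⌉ = 585.
Layer-change overhead: 585 × 0.35 → 204.75 s.
Altogether 9369.1 + 204.75 = 9573.85 s, i.e. 2.66 hours.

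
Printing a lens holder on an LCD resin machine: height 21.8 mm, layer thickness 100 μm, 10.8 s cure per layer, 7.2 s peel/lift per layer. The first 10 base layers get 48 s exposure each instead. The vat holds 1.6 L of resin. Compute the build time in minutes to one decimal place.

Number of layers: 21.8 / 0.1 → 218 (rounded up).
Burn-in layers = 10 × (48 + 7.2) = 552 s.
Regular layers: 208 × (10.8 + 7.2) → 3744 s.
Sum: 552 + 3744 = 4296 s → 71.6 minutes.

71.6 minutes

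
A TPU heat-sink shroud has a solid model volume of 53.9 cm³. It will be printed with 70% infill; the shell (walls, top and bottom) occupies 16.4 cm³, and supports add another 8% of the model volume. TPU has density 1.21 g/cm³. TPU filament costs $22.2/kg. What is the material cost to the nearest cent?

Infill region = 53.9 − 16.4, so 37.5 cm³.
Deposited infill = 0.70 × 37.5, so 26.25 cm³.
Support = 0.08 × 53.9, so 4.312 cm³.
Deposited volume = 16.4 + 26.25 + 4.312, so 46.962 cm³.
Mass = 46.962 × 1.21, so 56.82402 g.
At $22.2/kg: 56.82402/1000 × 22.2 = $1.26.

$1.26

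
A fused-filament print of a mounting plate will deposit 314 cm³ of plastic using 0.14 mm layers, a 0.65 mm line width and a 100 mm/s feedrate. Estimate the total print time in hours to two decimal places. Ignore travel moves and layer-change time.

9.58 hours

Line area = 0.14 × 0.65, so 0.091 mm².
Path length: 314000 mm³ / 0.091 mm² → 3450549.5 mm.
Time extruding = 3450549.5 / 100, so 34505.5 s.
34505.5 s = 9.58 hours.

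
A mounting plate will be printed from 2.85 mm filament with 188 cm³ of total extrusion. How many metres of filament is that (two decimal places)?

A = π r² = π × 1.425² = 6.3794 mm².
Length = 188 cm³ / 6.3794 mm² = 188000 / 6.3794 = 29469.86 mm = 29.47 m.

29.47 m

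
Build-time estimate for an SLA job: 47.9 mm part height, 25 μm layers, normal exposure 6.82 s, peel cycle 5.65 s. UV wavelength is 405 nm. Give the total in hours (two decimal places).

Layers = ⌈47.9/0.025⌉ = 1916.
Each layer takes = 6.82 + 5.65, so 12.47 s.
Total = 1916 × 12.47 = 23892.52 s = 6.64 hours.

6.64 hours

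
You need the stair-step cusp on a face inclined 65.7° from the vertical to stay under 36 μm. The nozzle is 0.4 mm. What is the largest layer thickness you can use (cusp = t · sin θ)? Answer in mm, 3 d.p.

0.039 mm

Layer height = cusp / sin(65.7°) = 0.036 / 0.9114 = 0.039 mm.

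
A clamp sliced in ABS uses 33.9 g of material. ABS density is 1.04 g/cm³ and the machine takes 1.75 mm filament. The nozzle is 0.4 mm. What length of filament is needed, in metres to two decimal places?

Extruded volume: 33.9/1.04 = 32.5962 cm³ (32596.2 mm³).
A = π r² = π × 0.875² = 2.4053 mm².
L = V/A = 32596.2/2.4053 = 13551.82 mm → 13.55 m.

13.55 m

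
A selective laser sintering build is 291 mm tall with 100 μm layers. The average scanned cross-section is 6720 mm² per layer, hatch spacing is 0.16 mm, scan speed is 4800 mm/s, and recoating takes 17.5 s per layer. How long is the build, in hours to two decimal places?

Layers = ⌈291/0.1⌉ = 2910.
Scan path per layer = 6720 / 0.16, so 42000 mm.
Scan time per layer = 42000 / 4800, so 8.75 s.
Per-layer time = 8.75 + 17.5 = 26.25 s.
2910 layers × 26.25 s/layer = 76387.5 s, i.e. 21.22 hours.

21.22 hours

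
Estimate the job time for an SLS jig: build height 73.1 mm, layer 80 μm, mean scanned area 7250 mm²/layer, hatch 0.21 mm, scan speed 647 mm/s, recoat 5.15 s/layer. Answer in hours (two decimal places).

Layer count = ceil(73.1 / 0.08) = 914.
Hatch length per layer = 7250 / 0.21, so 34523.8 mm.
Laser time per layer = 34523.8 / 647 = 53.3598 s.
Time per layer = 53.3598 + 5.15, so 58.5098 s.
Total: 914 × 58.5098 s = 53477.9572 s → 14.85 hours.

14.85 hours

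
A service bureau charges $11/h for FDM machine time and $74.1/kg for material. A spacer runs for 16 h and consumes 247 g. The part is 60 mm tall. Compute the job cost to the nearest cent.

Time charge = 11 × 16, so $176.00.
Feedstock cost = 74.1 × 247/1000 = $18.3027.
Total = 176.00 + 18.3027 = 194.3027 ≈ $194.30.

$194.30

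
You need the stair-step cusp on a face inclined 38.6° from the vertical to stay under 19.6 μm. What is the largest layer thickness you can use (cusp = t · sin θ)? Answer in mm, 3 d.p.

0.031 mm

sin(38.6°) = 0.6239; t_max = 0.0196/0.6239 = 0.031 mm.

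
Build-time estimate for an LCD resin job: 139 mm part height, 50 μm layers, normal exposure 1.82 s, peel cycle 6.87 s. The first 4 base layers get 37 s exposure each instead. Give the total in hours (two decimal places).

6.75 hours

Layers = ⌈139/0.05⌉ = 2780.
Base layers: 4 × (37 + 6.87) → 175.48 s.
Regular layers = 2776 × (1.82 + 6.87) = 24123.44 s.
Sum: 175.48 + 24123.44 = 24298.92 s → 6.75 hours.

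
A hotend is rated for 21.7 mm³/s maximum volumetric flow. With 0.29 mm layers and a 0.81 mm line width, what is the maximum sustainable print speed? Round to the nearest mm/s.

A: 0.29 × 0.81 → 0.2349 mm².
Max speed = 21.7 / 0.2349 = 92.38 ≈ 92 mm/s.

92 mm/s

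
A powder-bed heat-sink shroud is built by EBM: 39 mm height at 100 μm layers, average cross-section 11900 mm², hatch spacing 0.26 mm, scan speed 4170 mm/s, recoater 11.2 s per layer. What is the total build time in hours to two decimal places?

Layer count = ceil(39 / 0.1) = 390.
Per-layer scan distance: 11900 / 0.26 → 45769.2 mm.
Per-layer scan time = 45769.2 / 4170 = 10.9758 s.
Per-layer time = 10.9758 + 11.2, so 22.1758 s.
390 layers × 22.1758 s/layer = 8648.562 s, i.e. 2.40 hours.

2.40 hours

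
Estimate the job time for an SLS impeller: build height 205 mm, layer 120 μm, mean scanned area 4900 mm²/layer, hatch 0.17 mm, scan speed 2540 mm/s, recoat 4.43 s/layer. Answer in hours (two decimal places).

7.49 hours

Number of layers: 205 / 0.12 → 1709 (rounded up).
Hatch length per layer = 4900 / 0.17, so 28823.5 mm.
Scan time per layer = 28823.5 / 2540, so 11.3478 s.
Time per layer = 11.3478 + 4.43, so 15.7778 s.
Build time = 1709 × 15.7778 = 26964.2602 s = 7.49 hours.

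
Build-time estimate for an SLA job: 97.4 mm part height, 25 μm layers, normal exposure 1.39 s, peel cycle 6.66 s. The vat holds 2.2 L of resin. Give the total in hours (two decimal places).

8.71 hours

Layer count = ceil(97.4 / 0.025) = 3896.
Per-layer time = 1.39 + 6.66, so 8.05 s.
Build time: 3896 × 8.05 s = 31362.8 s, i.e. 8.71 hours.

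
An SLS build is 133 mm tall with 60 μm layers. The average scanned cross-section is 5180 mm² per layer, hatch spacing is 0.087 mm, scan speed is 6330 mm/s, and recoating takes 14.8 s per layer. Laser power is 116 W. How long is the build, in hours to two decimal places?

14.91 hours

Number of layers: 133 / 0.06 → 2217 (rounded up).
Hatch length per layer: 5180 / 0.087 → 59540.2 mm.
Laser time per layer: 59540.2 / 6330 → 9.406 s.
Time per layer = 9.406 + 14.8, so 24.206 s.
2217 layers × 24.206 s/layer = 53664.702 s, i.e. 14.91 hours.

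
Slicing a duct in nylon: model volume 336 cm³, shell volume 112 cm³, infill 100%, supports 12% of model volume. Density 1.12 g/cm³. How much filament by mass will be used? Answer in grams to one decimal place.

Interior volume: 336 − 112 → 224 cm³.
Deposited infill = 1.00 × 224, so 224 cm³.
Support = 0.12 × 336 = 40.32 cm³.
Total printed volume: 112 + 224 + 40.32 → 376.32 cm³.
Mass = 376.32 × 1.12, so 421.4784 g.

421.5 g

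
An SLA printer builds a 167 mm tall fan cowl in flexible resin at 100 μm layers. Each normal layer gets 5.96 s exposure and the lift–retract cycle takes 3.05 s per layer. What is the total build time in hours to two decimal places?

4.18 hours

Number of layers: 167 / 0.1 → 1670 (rounded up).
Cycle time: 5.96 + 3.05 → 9.01 s.
Total = 1670 × 9.01 = 15046.7 s = 4.18 hours.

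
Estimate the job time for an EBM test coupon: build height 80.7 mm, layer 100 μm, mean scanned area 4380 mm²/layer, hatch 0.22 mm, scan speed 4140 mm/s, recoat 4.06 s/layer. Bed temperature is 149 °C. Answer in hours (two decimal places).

1.99 hours

Layer count = ceil(80.7 / 0.1) = 807.
Scan path per layer = 4380 / 0.22, so 19909.1 mm.
Scan time per layer = 19909.1 / 4140 = 4.809 s.
Per-layer time: 4.809 + 4.06 → 8.869 s.
807 layers × 8.869 s/layer = 7157.283 s, i.e. 1.99 hours.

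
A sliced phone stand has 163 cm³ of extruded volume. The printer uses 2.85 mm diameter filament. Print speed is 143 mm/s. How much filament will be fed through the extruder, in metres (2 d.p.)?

Cross-section of 2.85 mm filament: π·(2.85/2)² = 6.3794 mm².
L = 163000 mm³ / 6.3794 mm² = 25550.99 mm, i.e. 25.55 m.

25.55 m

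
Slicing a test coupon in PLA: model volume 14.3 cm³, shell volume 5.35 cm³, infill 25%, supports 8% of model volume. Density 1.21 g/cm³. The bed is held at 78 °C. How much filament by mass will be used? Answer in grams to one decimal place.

10.6 g

Infill region: 14.3 − 5.35 → 8.95 cm³.
Deposited infill = 0.25 × 8.95 = 2.2375 cm³.
Support = 0.08 × 14.3 = 1.144 cm³.
Total printed volume = 5.35 + 2.2375 + 1.144, so 8.7315 cm³.
Mass = 8.7315 × 1.21, so 10.565115 g.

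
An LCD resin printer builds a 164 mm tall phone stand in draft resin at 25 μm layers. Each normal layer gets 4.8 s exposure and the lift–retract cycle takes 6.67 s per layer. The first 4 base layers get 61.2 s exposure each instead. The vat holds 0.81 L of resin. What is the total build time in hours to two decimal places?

Layers = ⌈164/0.025⌉ = 6560.
Base layers = 4 × (61.2 + 6.67), so 271.48 s.
Regular layers = 6556 × (4.8 + 6.67), so 75197.32 s.
Total = 271.48 + 75197.32 = 75468.8 s = 20.96 hours.

20.96 hours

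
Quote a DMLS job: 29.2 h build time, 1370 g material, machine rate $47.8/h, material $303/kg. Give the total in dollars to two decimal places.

Time charge = 47.8 × 29.2 = $1395.76.
Material cost = 303 × 1370/1000 = $415.11.
Total = 1395.76 + 415.11 = $1810.87.

$1810.87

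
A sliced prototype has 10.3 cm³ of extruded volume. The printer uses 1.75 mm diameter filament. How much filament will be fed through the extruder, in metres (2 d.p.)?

4.28 m

Cross-section of 1.75 mm filament: π·(1.75/2)² = 2.4053 mm².
L = 10300 mm³ / 2.4053 mm² = 4282.21 mm, i.e. 4.28 m.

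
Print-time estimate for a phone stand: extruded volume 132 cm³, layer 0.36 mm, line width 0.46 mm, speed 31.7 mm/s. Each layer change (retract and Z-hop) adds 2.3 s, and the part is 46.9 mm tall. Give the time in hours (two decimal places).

Bead cross-section = 0.36 × 0.46, so 0.1656 mm².
Toolpath length = 132 cm³ / 0.1656 mm² = 132000 / 0.1656 = 797101.4 mm.
Time extruding = 797101.4 / 31.7, so 25145.2 s.
Number of layers: 46.9 / 0.36 → 131 (rounded up).
Z-hop total = 131 × 2.3 = 301.3 s.
Altogether 25145.2 + 301.3 = 25446.5 s, i.e. 7.07 hours.

7.07 hours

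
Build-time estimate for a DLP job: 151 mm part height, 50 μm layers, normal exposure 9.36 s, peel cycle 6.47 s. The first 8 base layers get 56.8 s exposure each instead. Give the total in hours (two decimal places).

13.39 hours

Number of layers: 151 / 0.05 → 3020 (rounded up).
Burn-in layers = 8 × (56.8 + 6.47) = 506.16 s.
Normal layers = 3012 × (9.36 + 6.47), so 47679.96 s.
Sum: 506.16 + 47679.96 = 48186.12 s → 13.39 hours.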